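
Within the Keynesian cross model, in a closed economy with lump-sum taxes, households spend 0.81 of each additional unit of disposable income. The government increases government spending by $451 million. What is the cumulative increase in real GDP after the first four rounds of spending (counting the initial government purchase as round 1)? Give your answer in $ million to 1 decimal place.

Round 1 adds ΔG = $451 million; each later round is MPC = 0.81 times the previous.
After 4 rounds: 451 + 365.31 + 295.9011 + 239.679891 = ΔG·(1 − c^4)/(1 − c) = 451 × (1 − 0.43046721)/0.19 ≈ $1,351.9 million.

$1,351.9 million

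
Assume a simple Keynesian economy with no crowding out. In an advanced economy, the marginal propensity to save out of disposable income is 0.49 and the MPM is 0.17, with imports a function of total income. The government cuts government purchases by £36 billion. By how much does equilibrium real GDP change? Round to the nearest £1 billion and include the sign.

−£55 billion

MPC = 1 − MPS = 1 − 0.49 = 0.51.
Expenditure multiplier = 1/(1 − c + m) = 1/(1 − 0.51 + 0.17) = 1/0.66 ≈ 1.515.
ΔY = k × ΔG = (−£36 billion) / 0.66 ≈ −£55 billion.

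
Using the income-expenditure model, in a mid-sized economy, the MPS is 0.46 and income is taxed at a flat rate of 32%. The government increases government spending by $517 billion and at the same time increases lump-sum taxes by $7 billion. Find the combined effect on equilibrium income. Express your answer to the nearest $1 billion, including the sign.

MPC = 1 − MPS = 1 − 0.46 = 0.54.
Expenditure multiplier = 1/(1 − c(1−t)) = 1/(1 − 0.54×0.68) = 1/0.6328 ≈ 1.58.
ΔG contributes k·ΔG = (+$517 billion) / 0.6328 ≈ +$817 billion.
ΔT of +$7 billion changes first-round spending by −c·ΔT = −$3.78 billion, contributing k·(−c·ΔT) = (−$3.78 billion) / 0.6328 ≈ −$6 billion.
Net ΔY = k(ΔG − c·ΔT) = (+$513.22 billion) / 0.6328 ≈ +$811 billion.

+$811 billion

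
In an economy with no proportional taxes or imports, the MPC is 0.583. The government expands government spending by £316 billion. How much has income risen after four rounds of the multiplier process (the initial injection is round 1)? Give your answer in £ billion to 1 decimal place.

£670.2 billion

Round 1 adds ΔG = £316 billion; each later round is MPC = 0.583 times the previous.
After 4 rounds: 316 + 184.228 + 107.404924 + 62.617070692 = ΔG·(1 − c^4)/(1 − c) = 316 × (1 − 0.115524532321)/0.417 ≈ £670.2 billion.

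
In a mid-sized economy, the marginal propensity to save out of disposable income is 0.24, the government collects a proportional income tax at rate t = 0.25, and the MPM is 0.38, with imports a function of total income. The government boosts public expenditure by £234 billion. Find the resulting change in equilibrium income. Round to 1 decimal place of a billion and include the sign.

+£288.9 billion

MPC = 1 − MPS = 1 − 0.24 = 0.76.
Expenditure multiplier = 1/(1 − c(1−t) + m) = 1/(1 − 0.76×0.75 + 0.38) = 1/0.81 ≈ 1.235.
ΔY = k × ΔG = (+£234 billion) / 0.81 ≈ +£288.9 billion.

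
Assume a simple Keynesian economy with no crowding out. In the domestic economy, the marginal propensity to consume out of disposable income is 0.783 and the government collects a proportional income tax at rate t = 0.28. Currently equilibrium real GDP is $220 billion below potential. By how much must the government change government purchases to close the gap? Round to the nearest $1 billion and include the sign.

Spending multiplier = 1/(1 − c(1−t)) = 1/(1 − 0.783×0.72) = 1/0.43624 ≈ 2.292.
Need ΔY = +$220 billion, so ΔG = ΔY/k = (+$220 billion) × 0.43624 ≈ +$96 billion.
The government should increase government purchases by $96 billion.

+$96 billion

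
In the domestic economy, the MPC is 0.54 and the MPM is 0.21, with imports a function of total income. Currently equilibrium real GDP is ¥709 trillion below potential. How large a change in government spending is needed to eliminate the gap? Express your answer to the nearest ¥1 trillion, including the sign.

+¥475 trillion

Spending multiplier = 1/(1 − c + m) = 1/(1 − 0.54 + 0.21) = 1/0.67 ≈ 1.493.
Need ΔY = +¥709 trillion, so ΔG = ΔY/k = (+¥709 trillion) × 0.67 ≈ +¥475 trillion.
The government should increase government spending by ¥475 trillion.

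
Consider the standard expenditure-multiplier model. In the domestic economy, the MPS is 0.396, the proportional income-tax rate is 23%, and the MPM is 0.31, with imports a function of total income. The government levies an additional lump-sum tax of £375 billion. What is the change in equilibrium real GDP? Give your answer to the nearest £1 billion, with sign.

−£268 billion

MPC = 1 − MPS = 1 − 0.396 = 0.604.
A lump-sum tax change of +£375 billion shifts disposable income by −£375 billion; first-round consumption changes by −c × ΔT = −0.604 × (+£375 billion) = −£226.5 billion.
Expenditure multiplier = 1/(1 − c(1−t) + m) = 1/(1 − 0.604×0.77 + 0.31) = 1/0.84492 ≈ 1.184.
The tax multiplier is −c × k ≈ −0.715, so ΔY = k × (−c·ΔT) = (−£226.5 billion) / 0.84492 ≈ −£268 billion.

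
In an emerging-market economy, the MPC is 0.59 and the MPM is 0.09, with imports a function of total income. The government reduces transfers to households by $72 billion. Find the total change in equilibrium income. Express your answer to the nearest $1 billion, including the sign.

The transfer change shifts disposable income by −$72 billion, so first-round consumption changes by c·ΔTR = 0.59 × (−$72 billion) = −$42.48 billion.
Expenditure multiplier = 1/(1 − c + m) = 1/(1 − 0.59 + 0.09) = 1/0.5 = 2.
The transfer multiplier is c × k = 1.18, so ΔY = k × (c·ΔTR) = (−$42.48 billion) / 0.5 ≈ −$85 billion.

−$85 billion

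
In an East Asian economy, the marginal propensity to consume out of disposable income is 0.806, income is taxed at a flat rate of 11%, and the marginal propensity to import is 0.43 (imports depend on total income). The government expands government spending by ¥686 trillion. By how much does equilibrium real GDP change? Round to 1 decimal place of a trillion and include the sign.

Government-spending multiplier = 1/(1 − c(1−t) + m) = 1/(1 − 0.806×0.89 + 0.43) = 1/0.71266 ≈ 1.403.
ΔY = k × ΔG = (+¥686 trillion) / 0.71266 ≈ +¥962.6 trillion.

+¥962.6 trillion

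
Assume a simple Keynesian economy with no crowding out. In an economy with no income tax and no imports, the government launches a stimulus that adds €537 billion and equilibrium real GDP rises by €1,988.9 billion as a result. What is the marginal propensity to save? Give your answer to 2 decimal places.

Implied spending multiplier k = ΔY/ΔG = 1,988.9/537 ≈ 3.7037.
Since k = 1/(1 − MPC), MPC = 1 − 1/k = 1 − ΔG/ΔY = 1 − 537/1,988.9 ≈ 0.73.
MPS = 1 − MPC = 0.27.

0.27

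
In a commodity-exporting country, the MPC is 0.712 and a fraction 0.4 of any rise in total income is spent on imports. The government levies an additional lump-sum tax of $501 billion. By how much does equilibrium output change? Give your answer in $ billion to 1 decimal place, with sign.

−$518.5 billion

A lump-sum tax change of +$501 billion shifts disposable income by −$501 billion; first-round consumption changes by −c × ΔT = −0.712 × (+$501 billion) = −$356.712 billion.
Expenditure multiplier = 1/(1 − c + m) = 1/(1 − 0.712 + 0.4) = 1/0.688 ≈ 1.453.
The tax multiplier is −c × k ≈ −1.035, so ΔY = k × (−c·ΔT) = (−$356.712 billion) / 0.688 ≈ −$518.5 billion.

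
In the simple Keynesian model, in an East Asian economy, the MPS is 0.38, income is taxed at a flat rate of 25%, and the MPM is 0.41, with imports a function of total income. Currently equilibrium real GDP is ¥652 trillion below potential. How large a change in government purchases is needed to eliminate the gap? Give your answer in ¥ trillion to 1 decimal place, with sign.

+¥616.1 trillion

MPC = 1 − MPS = 1 − 0.38 = 0.62.
Spending multiplier = 1/(1 − c(1−t) + m) = 1/(1 − 0.62×0.75 + 0.41) = 1/0.945 ≈ 1.058.
Need ΔY = +¥652 trillion, so ΔG = ΔY/k = (+¥652 trillion) × 0.945 ≈ +¥616.1 trillion.
The government should increase government purchases by ¥616.1 trillion.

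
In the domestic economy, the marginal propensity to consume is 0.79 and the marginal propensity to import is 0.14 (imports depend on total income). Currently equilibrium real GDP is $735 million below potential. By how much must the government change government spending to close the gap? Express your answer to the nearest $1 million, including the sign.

+$257 million

Spending multiplier = 1/(1 − c + m) = 1/(1 − 0.79 + 0.14) = 1/0.35 ≈ 2.857.
Need ΔY = +$735 million, so ΔG = ΔY/k = (+$735 million) × 0.35 ≈ +$257 million.
The government should increase government spending by $257 million.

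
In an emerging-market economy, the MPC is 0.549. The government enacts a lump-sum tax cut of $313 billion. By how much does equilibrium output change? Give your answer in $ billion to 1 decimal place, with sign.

A lump-sum tax change of −$313 billion shifts disposable income by +$313 billion; first-round consumption changes by −c × ΔT = −0.549 × (−$313 billion) = +$171.837 billion.
Expenditure multiplier = 1/(1 − MPC) = 1/(1 − 0.549) = 1/0.451 ≈ 2.217.
The tax multiplier is −c × k ≈ −1.217, so ΔY = k × (−c·ΔT) = (+$171.837 billion) / 0.451 ≈ +$381 billion.

+$381.0 billion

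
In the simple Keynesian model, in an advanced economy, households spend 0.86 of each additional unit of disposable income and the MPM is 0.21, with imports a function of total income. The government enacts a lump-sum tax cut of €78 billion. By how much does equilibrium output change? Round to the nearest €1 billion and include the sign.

+€192 billion

A lump-sum tax change of −€78 billion shifts disposable income by +€78 billion; first-round consumption changes by −c × ΔT = −0.86 × (−€78 billion) = +€67.08 billion.
Expenditure multiplier = 1/(1 − c + m) = 1/(1 − 0.86 + 0.21) = 1/0.35 ≈ 2.857.
The tax multiplier is −c × k ≈ −2.457, so ΔY = k × (−c·ΔT) = (+€67.08 billion) / 0.35 ≈ +€192 billion.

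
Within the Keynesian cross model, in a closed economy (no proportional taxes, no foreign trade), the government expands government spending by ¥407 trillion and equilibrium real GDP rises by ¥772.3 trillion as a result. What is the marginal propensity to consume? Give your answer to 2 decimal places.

Implied spending multiplier k = ΔY/ΔG = 772.3/407 ≈ 1.8975.
Since k = 1/(1 − MPC), MPC = 1 − 1/k = 1 − ΔG/ΔY = 1 − 407/772.3 ≈ 0.47.

0.47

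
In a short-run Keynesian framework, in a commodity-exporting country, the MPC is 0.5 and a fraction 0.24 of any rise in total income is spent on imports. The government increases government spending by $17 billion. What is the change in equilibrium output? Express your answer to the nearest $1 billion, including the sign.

Government-spending multiplier = 1/(1 − c + m) = 1/(1 − 0.5 + 0.24) = 1/0.74 ≈ 1.351.
ΔY = k × ΔG = (+$17 billion) / 0.74 ≈ +$23 billion.

+$23 billion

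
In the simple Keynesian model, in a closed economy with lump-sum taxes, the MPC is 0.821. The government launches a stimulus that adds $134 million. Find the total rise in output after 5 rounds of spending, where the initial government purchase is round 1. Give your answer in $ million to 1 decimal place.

Round 1 adds ΔG = $134 million; each later round is MPC = 0.821 times the previous.
After 5 rounds: 134 + 110.014 + 90.321494 + 74.153946574 + 60.880390137254 = ΔG·(1 − c^5)/(1 − c) = 134 × (1 − 0.373005972408101)/0.179 ≈ $469.4 million.

$469.4 million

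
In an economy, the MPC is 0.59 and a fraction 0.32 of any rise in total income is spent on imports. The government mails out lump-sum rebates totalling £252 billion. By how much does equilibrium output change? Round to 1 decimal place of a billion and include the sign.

+£203.7 billion

A lump-sum tax change of −£252 billion shifts disposable income by +£252 billion; first-round consumption changes by −c × ΔT = −0.59 × (−£252 billion) = +£148.68 billion.
Expenditure multiplier = 1/(1 − c + m) = 1/(1 − 0.59 + 0.32) = 1/0.73 ≈ 1.37.
The tax multiplier is −c × k ≈ −0.808, so ΔY = k × (−c·ΔT) = (+£148.68 billion) / 0.73 ≈ +£203.7 billion.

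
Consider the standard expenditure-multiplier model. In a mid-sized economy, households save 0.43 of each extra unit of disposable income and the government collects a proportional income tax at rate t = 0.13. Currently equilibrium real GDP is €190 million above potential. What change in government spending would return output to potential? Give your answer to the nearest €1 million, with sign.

−€96 million

MPC = 1 − MPS = 1 − 0.43 = 0.57.
Spending multiplier = 1/(1 − c(1−t)) = 1/(1 − 0.57×0.87) = 1/0.5041 ≈ 1.984.
Need ΔY = −€190 million, so ΔG = ΔY/k = (−€190 million) × 0.5041 ≈ −€96 million.
The government should cut government spending by €96 million.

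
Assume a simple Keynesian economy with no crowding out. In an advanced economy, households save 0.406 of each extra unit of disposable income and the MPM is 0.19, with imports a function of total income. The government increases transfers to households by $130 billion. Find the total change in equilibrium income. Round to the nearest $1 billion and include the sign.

+$130 billion

MPC = 1 − MPS = 1 − 0.406 = 0.594.
The transfer change shifts disposable income by +$130 billion, so first-round consumption changes by c·ΔTR = 0.594 × (+$130 billion) = +$77.22 billion.
Expenditure multiplier = 1/(1 − c + m) = 1/(1 − 0.594 + 0.19) = 1/0.596 ≈ 1.678.
The transfer multiplier is c × k ≈ 0.997, so ΔY = k × (c·ΔTR) = (+$77.22 billion) / 0.596 ≈ +$130 billion.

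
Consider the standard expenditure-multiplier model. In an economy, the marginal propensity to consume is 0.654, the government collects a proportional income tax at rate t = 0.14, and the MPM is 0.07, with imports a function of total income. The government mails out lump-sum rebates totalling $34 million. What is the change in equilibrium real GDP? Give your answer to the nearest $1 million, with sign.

A lump-sum tax change of −$34 million shifts disposable income by +$34 million; first-round consumption changes by −c × ΔT = −0.654 × (−$34 million) = +$22.236 million.
Expenditure multiplier = 1/(1 − c(1−t) + m) = 1/(1 − 0.654×0.86 + 0.07) = 1/0.50756 ≈ 1.97.
The tax multiplier is −c × k ≈ −1.289, so ΔY = k × (−c·ΔT) = (+$22.236 million) / 0.50756 ≈ +$44 million.

+$44 million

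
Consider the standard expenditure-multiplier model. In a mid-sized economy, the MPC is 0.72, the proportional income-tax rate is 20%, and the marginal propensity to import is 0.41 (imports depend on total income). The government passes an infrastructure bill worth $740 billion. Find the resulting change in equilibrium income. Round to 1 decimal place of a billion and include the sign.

+$887.3 billion

Spending multiplier = 1/(1 − c(1−t) + m) = 1/(1 − 0.72×0.8 + 0.41) = 1/0.834 ≈ 1.199.
ΔY = k × ΔG = (+$740 billion) / 0.834 ≈ +$887.3 billion.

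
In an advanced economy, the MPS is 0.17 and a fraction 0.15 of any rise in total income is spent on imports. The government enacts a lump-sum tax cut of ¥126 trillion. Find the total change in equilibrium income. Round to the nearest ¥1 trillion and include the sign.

+¥327 trillion

MPC = 1 − MPS = 1 − 0.17 = 0.83.
A lump-sum tax change of −¥126 trillion shifts disposable income by +¥126 trillion; first-round consumption changes by −c × ΔT = −0.83 × (−¥126 trillion) = +¥104.58 trillion.
Expenditure multiplier = 1/(1 − c + m) = 1/(1 − 0.83 + 0.15) = 1/0.32 = 3.125.
The tax multiplier is −c × k ≈ −2.594, so ΔY = k × (−c·ΔT) = (+¥104.58 trillion) / 0.32 ≈ +¥327 trillion.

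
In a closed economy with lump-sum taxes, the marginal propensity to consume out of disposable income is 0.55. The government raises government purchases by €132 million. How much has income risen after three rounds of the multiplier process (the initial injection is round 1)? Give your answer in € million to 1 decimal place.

Round 1 adds ΔG = €132 million; each later round is MPC = 0.55 times the previous.
After 3 rounds: 132 + 72.6 + 39.93 = ΔG·(1 − c^3)/(1 − c) = 132 × (1 − 0.166375)/0.45 ≈ €244.5 million.

€244.5 million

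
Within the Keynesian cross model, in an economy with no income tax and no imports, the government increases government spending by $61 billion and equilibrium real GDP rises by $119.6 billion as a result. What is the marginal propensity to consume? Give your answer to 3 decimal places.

0.490

Implied spending multiplier k = ΔY/ΔG = 119.6/61 ≈ 1.9607.
Since k = 1/(1 − MPC), MPC = 1 − 1/k = 1 − ΔG/ΔY = 1 − 61/119.6 ≈ 0.490.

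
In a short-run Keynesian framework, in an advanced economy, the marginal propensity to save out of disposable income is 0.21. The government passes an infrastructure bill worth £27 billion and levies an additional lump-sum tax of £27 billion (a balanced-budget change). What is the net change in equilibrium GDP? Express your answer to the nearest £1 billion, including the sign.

MPC = 1 − MPS = 1 − 0.21 = 0.79.
Expenditure multiplier = 1/(1 − MPC) = 1/(1 − 0.79) = 1/0.21 ≈ 4.762.
ΔG contributes k·ΔG = (+£27 billion) / 0.21 ≈ +£128.6 billion.
ΔT of +£27 billion changes first-round spending by −c·ΔT = −£21.33 billion, contributing k·(−c·ΔT) = (−£21.33 billion) / 0.21 ≈ −£101.6 billion.
With ΔG = ΔT and no other leakages, the balanced-budget multiplier is 1, so ΔY = ΔG = +£27 billion.

+£27 billion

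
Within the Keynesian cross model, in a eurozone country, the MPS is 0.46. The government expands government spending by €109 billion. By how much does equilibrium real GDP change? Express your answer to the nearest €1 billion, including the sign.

+€237 billion

MPC = 1 − MPS = 1 − 0.46 = 0.54.
Expenditure multiplier = 1/(1 − MPC) = 1/(1 − 0.54) = 1/0.46 ≈ 2.174.
ΔY = k × ΔG = (+€109 billion) / 0.46 ≈ +€237 billion.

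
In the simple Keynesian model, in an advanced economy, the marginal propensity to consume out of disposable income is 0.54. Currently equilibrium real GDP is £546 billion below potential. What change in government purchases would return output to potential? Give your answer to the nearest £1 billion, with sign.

+£251 billion

Spending multiplier = 1/(1 − MPC) = 1/(1 − 0.54) = 1/0.46 ≈ 2.174.
Need ΔY = +£546 billion, so ΔG = ΔY/k = (+£546 billion) × 0.46 ≈ +£251 billion.
The government should increase government purchases by £251 billion.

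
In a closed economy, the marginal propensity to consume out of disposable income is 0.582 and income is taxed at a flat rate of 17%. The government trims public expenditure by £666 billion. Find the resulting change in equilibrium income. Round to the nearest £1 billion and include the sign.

−£1,288 billion

Expenditure multiplier = 1/(1 − c(1−t)) = 1/(1 − 0.582×0.83) = 1/0.51694 ≈ 1.934.
ΔY = k × ΔG = (−£666 billion) / 0.51694 ≈ −£1,288 billion.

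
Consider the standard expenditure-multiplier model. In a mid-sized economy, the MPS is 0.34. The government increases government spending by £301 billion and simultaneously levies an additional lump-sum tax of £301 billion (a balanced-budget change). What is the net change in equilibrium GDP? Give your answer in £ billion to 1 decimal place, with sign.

MPC = 1 − MPS = 1 − 0.34 = 0.66.
Expenditure multiplier = 1/(1 − MPC) = 1/(1 − 0.66) = 1/0.34 ≈ 2.941.
ΔG contributes k·ΔG = (+£301 billion) / 0.34 ≈ +£885.3 billion.
ΔT of +£301 billion changes first-round spending by −c·ΔT = −£198.66 billion, contributing k·(−c·ΔT) = (−£198.66 billion) / 0.34 ≈ −£584.3 billion.
With ΔG = ΔT and no other leakages, the balanced-budget multiplier is 1, so ΔY = ΔG = +£301 billion.

+£301.0 billion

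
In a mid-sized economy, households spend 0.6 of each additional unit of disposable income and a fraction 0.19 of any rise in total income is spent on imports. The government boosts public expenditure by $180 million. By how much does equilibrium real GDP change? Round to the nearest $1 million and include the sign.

Expenditure multiplier = 1/(1 − c + m) = 1/(1 − 0.6 + 0.19) = 1/0.59 ≈ 1.695.
ΔY = k × ΔG = (+$180 million) / 0.59 ≈ +$305 million.

+$305 million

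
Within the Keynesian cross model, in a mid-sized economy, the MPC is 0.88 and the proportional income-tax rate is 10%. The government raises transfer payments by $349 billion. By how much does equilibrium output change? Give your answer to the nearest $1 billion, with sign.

The transfer change shifts disposable income by +$349 billion, so first-round consumption changes by c·ΔTR = 0.88 × (+$349 billion) = +$307.12 billion.
Expenditure multiplier = 1/(1 − c(1−t)) = 1/(1 − 0.88×0.9) = 1/0.208 ≈ 4.808.
The transfer multiplier is c × k ≈ 4.231, so ΔY = k × (c·ΔTR) = (+$307.12 billion) / 0.208 ≈ +$1,477 billion.

+$1,477 billion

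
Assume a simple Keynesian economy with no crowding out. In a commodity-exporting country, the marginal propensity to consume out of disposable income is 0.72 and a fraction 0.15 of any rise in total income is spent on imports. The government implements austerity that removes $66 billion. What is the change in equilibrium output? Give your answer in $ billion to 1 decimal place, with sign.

−$153.5 billion

Government-spending multiplier = 1/(1 − c + m) = 1/(1 − 0.72 + 0.15) = 1/0.43 ≈ 2.326.
ΔY = k × ΔG = (−$66 billion) / 0.43 ≈ −$153.5 billion.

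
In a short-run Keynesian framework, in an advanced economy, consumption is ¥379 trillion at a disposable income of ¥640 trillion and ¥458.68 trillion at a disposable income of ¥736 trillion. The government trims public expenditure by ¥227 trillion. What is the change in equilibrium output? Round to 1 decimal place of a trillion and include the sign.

−¥1,335.3 trillion

MPC = ΔC/ΔYd = (458.68 − 379)/(736 − 640) = 79.68/96 = 0.83.
Government-spending multiplier = 1/(1 − MPC) = 1/(1 − 0.83) = 1/0.17 ≈ 5.882.
ΔY = k × ΔG = (−¥227 trillion) / 0.17 ≈ −¥1,335.3 trillion.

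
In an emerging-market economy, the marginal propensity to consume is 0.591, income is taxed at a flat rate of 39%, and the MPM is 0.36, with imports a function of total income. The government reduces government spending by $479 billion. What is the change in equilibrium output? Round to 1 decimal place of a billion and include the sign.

Spending multiplier = 1/(1 − c(1−t) + m) = 1/(1 − 0.591×0.61 + 0.36) = 1/0.99949 ≈ 1.001.
ΔY = k × ΔG = (−$479 billion) / 0.99949 ≈ −$479.2 billion.

−$479.2 billion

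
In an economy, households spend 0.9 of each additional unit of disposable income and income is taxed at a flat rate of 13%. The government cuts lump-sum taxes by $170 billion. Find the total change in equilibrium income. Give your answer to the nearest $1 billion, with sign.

+$705 billion

A lump-sum tax change of −$170 billion shifts disposable income by +$170 billion; first-round consumption changes by −c × ΔT = −0.9 × (−$170 billion) = +$153 billion.
Expenditure multiplier = 1/(1 − c(1−t)) = 1/(1 − 0.9×0.87) = 1/0.217 ≈ 4.608.
The tax multiplier is −c × k ≈ −4.147, so ΔY = k × (−c·ΔT) = (+$153 billion) / 0.217 ≈ +$705 billion.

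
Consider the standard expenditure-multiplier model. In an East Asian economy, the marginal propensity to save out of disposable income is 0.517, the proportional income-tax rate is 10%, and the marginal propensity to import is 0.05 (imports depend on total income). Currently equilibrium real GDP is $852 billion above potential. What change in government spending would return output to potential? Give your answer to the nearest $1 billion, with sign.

−$524 billion

MPC = 1 − MPS = 1 − 0.517 = 0.483.
Spending multiplier = 1/(1 − c(1−t) + m) = 1/(1 − 0.483×0.9 + 0.05) = 1/0.6153 ≈ 1.625.
Need ΔY = −$852 billion, so ΔG = ΔY/k = (−$852 billion) × 0.6153 ≈ −$524 billion.
The government should cut government spending by $524 billion.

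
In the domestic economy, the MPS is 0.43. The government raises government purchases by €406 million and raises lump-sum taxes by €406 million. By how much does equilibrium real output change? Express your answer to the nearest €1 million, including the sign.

MPC = 1 − MPS = 1 − 0.43 = 0.57.
Expenditure multiplier = 1/(1 − MPC) = 1/(1 − 0.57) = 1/0.43 ≈ 2.326.
ΔG contributes k·ΔG = (+€406 million) / 0.43 ≈ +€944.2 million.
ΔT of +€406 million changes first-round spending by −c·ΔT = −€231.42 million, contributing k·(−c·ΔT) = (−€231.42 million) / 0.43 ≈ −€538.2 million.
With ΔG = ΔT and no other leakages, the balanced-budget multiplier is 1, so ΔY = ΔG = +€406 million.

+€406 million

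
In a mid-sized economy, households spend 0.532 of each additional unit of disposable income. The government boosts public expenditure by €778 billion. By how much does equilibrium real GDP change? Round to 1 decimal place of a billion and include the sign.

Spending multiplier = 1/(1 − MPC) = 1/(1 − 0.532) = 1/0.468 ≈ 2.137.
ΔY = k × ΔG = (+€778 billion) / 0.468 ≈ +€1,662.4 billion.

+€1,662.4 billion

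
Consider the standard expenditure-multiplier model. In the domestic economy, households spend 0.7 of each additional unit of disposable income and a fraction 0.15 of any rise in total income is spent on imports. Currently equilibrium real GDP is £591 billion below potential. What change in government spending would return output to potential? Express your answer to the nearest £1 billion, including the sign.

+£266 billion

Spending multiplier = 1/(1 − c + m) = 1/(1 − 0.7 + 0.15) = 1/0.45 ≈ 2.222.
Need ΔY = +£591 billion, so ΔG = ΔY/k = (+£591 billion) × 0.45 ≈ +£266 billion.
The government should increase government spending by £266 billion.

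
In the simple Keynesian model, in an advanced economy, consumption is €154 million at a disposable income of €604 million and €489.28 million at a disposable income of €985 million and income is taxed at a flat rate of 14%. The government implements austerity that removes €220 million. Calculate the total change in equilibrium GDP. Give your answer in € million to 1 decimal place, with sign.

MPC = ΔC/ΔYd = (489.28 − 154)/(985 − 604) = 335.28/381 = 0.88.
Spending multiplier = 1/(1 − c(1−t)) = 1/(1 − 0.88×0.86) = 1/0.2432 ≈ 4.112.
ΔY = k × ΔG = (−€220 million) / 0.2432 ≈ −€904.6 million.

−€904.6 million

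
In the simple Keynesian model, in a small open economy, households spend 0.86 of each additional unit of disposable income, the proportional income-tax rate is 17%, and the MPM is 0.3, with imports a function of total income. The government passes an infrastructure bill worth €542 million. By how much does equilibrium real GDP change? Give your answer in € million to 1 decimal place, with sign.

+€924.6 million

Expenditure multiplier = 1/(1 − c(1−t) + m) = 1/(1 − 0.86×0.83 + 0.3) = 1/0.5862 ≈ 1.706.
ΔY = k × ΔG = (+€542 million) / 0.5862 ≈ +€924.6 million.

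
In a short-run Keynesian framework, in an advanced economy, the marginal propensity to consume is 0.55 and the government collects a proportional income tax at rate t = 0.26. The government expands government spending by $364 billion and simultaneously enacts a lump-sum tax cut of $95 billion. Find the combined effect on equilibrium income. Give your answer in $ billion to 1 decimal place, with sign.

+$701.9 billion

Expenditure multiplier = 1/(1 − c(1−t)) = 1/(1 − 0.55×0.74) = 1/0.593 ≈ 1.686.
ΔG contributes k·ΔG = (+$364 billion) / 0.593 ≈ +$613.8 billion.
ΔT of −$95 billion changes first-round spending by −c·ΔT = +$52.25 billion, contributing k·(−c·ΔT) = (+$52.25 billion) / 0.593 ≈ +$88.1 billion.
Net ΔY = k(ΔG − c·ΔT) = (+$416.25 billion) / 0.593 ≈ +$701.9 billion.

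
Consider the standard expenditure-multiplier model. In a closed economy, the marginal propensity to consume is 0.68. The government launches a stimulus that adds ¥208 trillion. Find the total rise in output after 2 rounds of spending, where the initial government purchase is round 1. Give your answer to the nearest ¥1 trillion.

Round 1 adds ΔG = ¥208 trillion; each later round is MPC = 0.68 times the previous.
After 2 rounds: 208 + 141.44 = ΔG·(1 − c^2)/(1 − c) = 208 × (1 − 0.4624)/0.32 ≈ ¥349 trillion.

¥349 trillion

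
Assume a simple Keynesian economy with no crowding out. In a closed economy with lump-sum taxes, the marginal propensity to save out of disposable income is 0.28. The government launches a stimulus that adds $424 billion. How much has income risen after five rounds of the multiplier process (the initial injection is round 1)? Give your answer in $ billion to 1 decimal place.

$1,221.3 billion

MPC = 1 − MPS = 1 − 0.28 = 0.72.
Round 1 adds ΔG = $424 billion; each later round is MPC = 0.72 times the previous.
After 5 rounds: 424 + 305.28 + 219.8016 + 158.257152 + 113.94514944 = ΔG·(1 − c^5)/(1 − c) = 424 × (1 − 0.1934917632)/0.28 ≈ $1,221.3 billion.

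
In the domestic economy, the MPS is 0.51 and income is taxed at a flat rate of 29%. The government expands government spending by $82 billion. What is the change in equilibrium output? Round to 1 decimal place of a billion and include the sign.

+$125.7 billion

MPC = 1 − MPS = 1 − 0.51 = 0.49.
Expenditure multiplier = 1/(1 − c(1−t)) = 1/(1 − 0.49×0.71) = 1/0.6521 ≈ 1.534.
ΔY = k × ΔG = (+$82 billion) / 0.6521 ≈ +$125.7 billion.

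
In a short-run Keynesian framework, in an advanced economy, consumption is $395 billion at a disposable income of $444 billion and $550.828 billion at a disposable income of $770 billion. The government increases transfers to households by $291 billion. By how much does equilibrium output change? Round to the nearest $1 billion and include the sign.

+$266 billion

MPC = ΔC/ΔYd = (550.828 − 395)/(770 − 444) = 155.828/326 = 0.478.
The transfer change shifts disposable income by +$291 billion, so first-round consumption changes by c·ΔTR = 0.478 × (+$291 billion) = +$139.098 billion.
Expenditure multiplier = 1/(1 − MPC) = 1/(1 − 0.478) = 1/0.522 ≈ 1.916.
The transfer multiplier is c × k ≈ 0.916, so ΔY = k × (c·ΔTR) = (+$139.098 billion) / 0.522 ≈ +$266 billion.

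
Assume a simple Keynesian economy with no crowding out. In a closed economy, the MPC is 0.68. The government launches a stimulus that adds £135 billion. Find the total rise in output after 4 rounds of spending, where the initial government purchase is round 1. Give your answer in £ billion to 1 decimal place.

£331.7 billion

Round 1 adds ΔG = £135 billion; each later round is MPC = 0.68 times the previous.
After 4 rounds: 135 + 91.8 + 62.424 + 42.44832 = ΔG·(1 − c^4)/(1 − c) = 135 × (1 − 0.21381376)/0.32 ≈ £331.7 billion.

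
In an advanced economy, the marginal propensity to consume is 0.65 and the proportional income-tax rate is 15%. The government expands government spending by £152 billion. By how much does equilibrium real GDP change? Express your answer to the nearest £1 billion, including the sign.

+£340 billion

Expenditure multiplier = 1/(1 − c(1−t)) = 1/(1 − 0.65×0.85) = 1/0.4475 ≈ 2.235.
ΔY = k × ΔG = (+£152 billion) / 0.4475 ≈ +£340 billion.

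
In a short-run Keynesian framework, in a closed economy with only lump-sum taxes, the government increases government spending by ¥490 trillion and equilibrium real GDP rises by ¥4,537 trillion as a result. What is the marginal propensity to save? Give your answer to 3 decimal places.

0.108

Implied spending multiplier k = ΔY/ΔG = 4,537/490 ≈ 9.2592.
Since k = 1/(1 − MPC), MPC = 1 − 1/k = 1 − ΔG/ΔY = 1 − 490/4,537 ≈ 0.892.
MPS = 1 − MPC = 0.108.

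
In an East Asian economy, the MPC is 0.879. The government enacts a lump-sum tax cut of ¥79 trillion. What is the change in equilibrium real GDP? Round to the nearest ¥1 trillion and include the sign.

A lump-sum tax change of −¥79 trillion shifts disposable income by +¥79 trillion; first-round consumption changes by −c × ΔT = −0.879 × (−¥79 trillion) = +¥69.441 trillion.
Expenditure multiplier = 1/(1 − MPC) = 1/(1 − 0.879) = 1/0.121 ≈ 8.264.
The tax multiplier is −c × k ≈ −7.264, so ΔY = k × (−c·ΔT) = (+¥69.441 trillion) / 0.121 ≈ +¥574 trillion.

+¥574 trillion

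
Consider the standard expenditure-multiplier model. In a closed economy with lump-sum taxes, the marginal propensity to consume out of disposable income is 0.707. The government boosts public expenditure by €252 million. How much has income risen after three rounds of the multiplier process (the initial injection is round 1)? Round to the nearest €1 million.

Round 1 adds ΔG = €252 million; each later round is MPC = 0.707 times the previous.
After 3 rounds: 252 + 178.164 + 125.961948 = ΔG·(1 − c^3)/(1 − c) = 252 × (1 − 0.353393243)/0.293 ≈ €556 million.

€556 million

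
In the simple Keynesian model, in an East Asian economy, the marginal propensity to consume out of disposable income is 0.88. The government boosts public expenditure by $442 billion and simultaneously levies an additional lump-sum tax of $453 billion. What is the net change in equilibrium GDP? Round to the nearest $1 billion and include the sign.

+$361 billion

Expenditure multiplier = 1/(1 − MPC) = 1/(1 − 0.88) = 1/0.12 ≈ 8.333.
ΔG contributes k·ΔG = (+$442 billion) / 0.12 ≈ +$3,683.3 billion.
ΔT of +$453 billion changes first-round spending by −c·ΔT = −$398.64 billion, contributing k·(−c·ΔT) = (−$398.64 billion) / 0.12 = −$3,322 billion.
Net ΔY = k(ΔG − c·ΔT) = (+$43.36 billion) / 0.12 ≈ +$361 billion.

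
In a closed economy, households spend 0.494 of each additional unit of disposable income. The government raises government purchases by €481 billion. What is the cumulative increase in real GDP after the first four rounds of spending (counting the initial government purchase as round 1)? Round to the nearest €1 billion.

Round 1 adds ΔG = €481 billion; each later round is MPC = 0.494 times the previous.
After 4 rounds: 481 + 237.614 + 117.381316 + 57.986370104 = ΔG·(1 − c^4)/(1 − c) = 481 × (1 − 0.059553569296)/0.506 ≈ €894 billion.

€894 billion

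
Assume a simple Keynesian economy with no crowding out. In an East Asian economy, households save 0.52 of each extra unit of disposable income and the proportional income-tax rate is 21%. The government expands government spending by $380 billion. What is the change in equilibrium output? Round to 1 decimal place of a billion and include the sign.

MPC = 1 − MPS = 1 − 0.52 = 0.48.
Expenditure multiplier = 1/(1 − c(1−t)) = 1/(1 − 0.48×0.79) = 1/0.6208 ≈ 1.611.
ΔY = k × ΔG = (+$380 billion) / 0.6208 ≈ +$612.1 billion.

+$612.1 billion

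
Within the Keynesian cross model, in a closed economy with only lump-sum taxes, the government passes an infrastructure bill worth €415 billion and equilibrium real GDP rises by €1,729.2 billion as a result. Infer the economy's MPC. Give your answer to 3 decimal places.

0.760

Implied spending multiplier k = ΔY/ΔG = 1,729.2/415 ≈ 4.1667.
Since k = 1/(1 − MPC), MPC = 1 − 1/k = 1 − ΔG/ΔY = 1 − 415/1,729.2 ≈ 0.760.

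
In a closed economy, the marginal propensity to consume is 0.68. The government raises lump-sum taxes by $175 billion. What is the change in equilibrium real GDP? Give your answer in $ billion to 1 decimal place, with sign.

A lump-sum tax change of +$175 billion shifts disposable income by −$175 billion; first-round consumption changes by −c × ΔT = −0.68 × (+$175 billion) = −$119 billion.
Expenditure multiplier = 1/(1 − MPC) = 1/(1 − 0.68) = 1/0.32 = 3.125.
The tax multiplier is −c × k = −2.125, so ΔY = k × (−c·ΔT) = (−$119 billion) / 0.32 ≈ −$371.9 billion.

−$371.9 billion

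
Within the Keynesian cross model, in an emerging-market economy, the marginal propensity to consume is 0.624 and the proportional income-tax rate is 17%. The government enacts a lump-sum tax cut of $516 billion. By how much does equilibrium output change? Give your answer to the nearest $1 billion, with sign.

A lump-sum tax change of −$516 billion shifts disposable income by +$516 billion; first-round consumption changes by −c × ΔT = −0.624 × (−$516 billion) = +$321.984 billion.
Expenditure multiplier = 1/(1 − c(1−t)) = 1/(1 − 0.624×0.83) = 1/0.48208 ≈ 2.074.
The tax multiplier is −c × k ≈ −1.294, so ΔY = k × (−c·ΔT) = (+$321.984 billion) / 0.48208 ≈ +$668 billion.

+$668 billion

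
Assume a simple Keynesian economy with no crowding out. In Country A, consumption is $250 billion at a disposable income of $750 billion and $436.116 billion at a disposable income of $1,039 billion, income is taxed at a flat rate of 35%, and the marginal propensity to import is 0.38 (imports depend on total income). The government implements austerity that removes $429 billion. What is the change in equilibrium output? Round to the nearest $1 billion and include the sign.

MPC = ΔC/ΔYd = (436.116 − 250)/(1,039 − 750) = 186.116/289 = 0.644.
Expenditure multiplier = 1/(1 − c(1−t) + m) = 1/(1 − 0.644×0.65 + 0.38) = 1/0.9614 ≈ 1.04.
ΔY = k × ΔG = (−$429 billion) / 0.9614 ≈ −$446 billion.

−$446 billion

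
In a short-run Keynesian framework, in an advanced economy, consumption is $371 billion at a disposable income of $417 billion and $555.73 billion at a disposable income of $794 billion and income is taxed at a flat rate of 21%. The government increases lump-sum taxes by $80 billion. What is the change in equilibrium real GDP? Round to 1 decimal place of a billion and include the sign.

−$64.0 billion

MPC = ΔC/ΔYd = (555.73 − 371)/(794 − 417) = 184.73/377 = 0.49.
A lump-sum tax change of +$80 billion shifts disposable income by −$80 billion; first-round consumption changes by −c × ΔT = −0.49 × (+$80 billion) = −$39.2 billion.
Expenditure multiplier = 1/(1 − c(1−t)) = 1/(1 − 0.49×0.79) = 1/0.6129 ≈ 1.632.
The tax multiplier is −c × k ≈ −0.799, so ΔY = k × (−c·ΔT) = (−$39.2 billion) / 0.6129 ≈ −$64 billion.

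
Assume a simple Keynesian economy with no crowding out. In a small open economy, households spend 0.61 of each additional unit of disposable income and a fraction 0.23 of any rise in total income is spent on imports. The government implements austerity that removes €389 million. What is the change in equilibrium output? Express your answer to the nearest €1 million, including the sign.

Government-spending multiplier = 1/(1 − c + m) = 1/(1 − 0.61 + 0.23) = 1/0.62 ≈ 1.613.
ΔY = k × ΔG = (−€389 million) / 0.62 ≈ −€627 million.

−€627 million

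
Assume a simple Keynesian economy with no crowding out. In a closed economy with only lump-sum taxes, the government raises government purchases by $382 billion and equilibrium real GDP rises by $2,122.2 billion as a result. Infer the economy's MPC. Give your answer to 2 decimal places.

Implied spending multiplier k = ΔY/ΔG = 2,122.2/382 ≈ 5.5555.
Since k = 1/(1 − MPC), MPC = 1 − 1/k = 1 − ΔG/ΔY = 1 − 382/2,122.2 ≈ 0.82.

0.82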